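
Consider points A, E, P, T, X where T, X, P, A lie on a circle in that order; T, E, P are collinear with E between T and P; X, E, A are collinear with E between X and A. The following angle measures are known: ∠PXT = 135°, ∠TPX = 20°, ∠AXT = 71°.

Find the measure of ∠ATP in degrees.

∠ATP = 64°

1. ∠PAT = 45°  [cyclic TXPA, opposite ∠X+∠A]
2. ∠APT = 71°  [same arc TA]
3. ∠ATP = 64°  [△TPA]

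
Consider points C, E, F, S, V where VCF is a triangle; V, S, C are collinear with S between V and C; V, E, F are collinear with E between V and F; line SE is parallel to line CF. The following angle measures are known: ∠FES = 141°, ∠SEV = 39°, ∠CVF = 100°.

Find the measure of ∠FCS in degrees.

∠FCS = 41°

1. ∠CFV = 39°  [SE∥CF, corresponding at E]
2. ∠FCV = 41°  [△VCF]
3. ∠FCS = 41°  [S on ray CV]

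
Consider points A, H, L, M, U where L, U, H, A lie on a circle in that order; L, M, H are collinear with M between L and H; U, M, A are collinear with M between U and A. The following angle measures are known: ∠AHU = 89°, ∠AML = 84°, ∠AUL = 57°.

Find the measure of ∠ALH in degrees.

1. ∠ALU = 91°  [cyclic LUHA, opposite ∠L+∠H]
2. ∠LAU = 32°  [△LUA]
3. ∠ALH = 64°  [△LMA]

∠ALH = 64°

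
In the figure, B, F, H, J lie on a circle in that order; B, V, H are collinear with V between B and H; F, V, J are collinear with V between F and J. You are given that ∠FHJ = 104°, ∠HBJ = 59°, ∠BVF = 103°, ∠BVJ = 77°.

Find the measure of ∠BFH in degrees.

∠BFH = 119°

1. ∠FBJ = 76°  [cyclic BFHJ, opposite ∠B+∠H]
2. ∠HFJ = 59°  [same arc HJ]
3. ∠BJF = 44°  [△BVJ]
4. ∠FVH = 77°  [linear pair at V on BH]
5. ∠BFJ = 60°  [△BFJ]
6. ∠BHF = 44°  [△FVH]
7. ∠FBH = 17°  [△BVF]
8. ∠BFH = 119°  [△BFH]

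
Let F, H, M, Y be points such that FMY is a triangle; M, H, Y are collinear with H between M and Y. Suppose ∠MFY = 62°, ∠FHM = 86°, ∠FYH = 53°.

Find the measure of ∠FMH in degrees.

∠FMH = 65°

1. ∠FYM = 53°  [H on ray YM]
2. ∠FMY = 65°  [△FMY]
3. ∠FMH = 65°  [H on ray MY]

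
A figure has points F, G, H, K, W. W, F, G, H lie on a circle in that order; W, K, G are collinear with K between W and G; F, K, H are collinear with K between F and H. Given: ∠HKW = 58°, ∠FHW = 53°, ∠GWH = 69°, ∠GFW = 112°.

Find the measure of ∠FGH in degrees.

1. ∠FGW = 53°  [same arc WF]
2. ∠GFH = 69°  [same arc GH]
3. ∠FWG = 15°  [△WFG]
4. ∠FHG = 15°  [same arc FG]
5. ∠FGH = 96°  [△FGH]

∠FGH = 96°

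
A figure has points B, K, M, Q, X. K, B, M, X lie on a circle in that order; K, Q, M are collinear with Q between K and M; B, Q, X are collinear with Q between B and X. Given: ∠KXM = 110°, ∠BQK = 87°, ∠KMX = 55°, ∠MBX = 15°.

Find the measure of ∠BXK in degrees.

∠BXK = 72°

1. ∠BQM = 93°  [linear pair at Q on KM]
2. ∠BMK = 72°  [△BQM]
3. ∠BXK = 72°  [same arc KB]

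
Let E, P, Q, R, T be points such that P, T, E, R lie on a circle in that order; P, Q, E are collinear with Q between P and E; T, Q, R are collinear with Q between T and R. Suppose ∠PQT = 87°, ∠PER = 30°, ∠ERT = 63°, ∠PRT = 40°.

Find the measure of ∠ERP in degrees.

1. ∠EPT = 63°  [same arc TE]
2. ∠PET = 40°  [same arc PT]
3. ∠ETP = 77°  [△PTE]
4. ∠ERP = 103°  [cyclic PTER, opposite ∠T+∠R]

∠ERP = 103°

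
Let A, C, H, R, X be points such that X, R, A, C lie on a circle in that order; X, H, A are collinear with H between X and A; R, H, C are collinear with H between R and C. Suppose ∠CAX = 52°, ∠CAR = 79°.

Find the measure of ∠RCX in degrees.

∠RCX = 27°

1. ∠CRX = 52°  [same arc XC]
2. ∠CXR = 101°  [cyclic XRAC, opposite ∠X+∠A]
3. ∠RCX = 27°  [△XRC]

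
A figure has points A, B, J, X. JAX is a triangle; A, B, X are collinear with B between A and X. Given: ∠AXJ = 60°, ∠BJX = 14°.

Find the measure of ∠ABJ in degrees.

∠ABJ = 74°

1. ∠BXJ = 60°  [B on ray XA]
2. ∠JBX = 106°  [△JBX]
3. ∠ABJ = 74°  [linear pair at B on AX]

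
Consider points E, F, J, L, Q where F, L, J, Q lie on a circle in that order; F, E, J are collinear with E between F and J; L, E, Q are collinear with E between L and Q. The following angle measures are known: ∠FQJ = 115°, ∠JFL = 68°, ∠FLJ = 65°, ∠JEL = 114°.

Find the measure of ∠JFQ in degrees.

1. ∠FJL = 47°  [△FLJ]
2. ∠FEQ = 114°  [vertical angles at E]
3. ∠FQL = 47°  [same arc FL]
4. ∠JFQ = 19°  [△FEQ]

∠JFQ = 19°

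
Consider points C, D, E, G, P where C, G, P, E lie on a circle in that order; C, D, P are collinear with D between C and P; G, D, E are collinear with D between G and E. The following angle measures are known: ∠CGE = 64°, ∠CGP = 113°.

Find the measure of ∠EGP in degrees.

1. ∠CPE = 64°  [same arc CE]
2. ∠CEP = 67°  [cyclic CGPE, opposite ∠G+∠E]
3. ∠ECP = 49°  [△CPE]
4. ∠EGP = 49°  [same arc PE]

∠EGP = 49°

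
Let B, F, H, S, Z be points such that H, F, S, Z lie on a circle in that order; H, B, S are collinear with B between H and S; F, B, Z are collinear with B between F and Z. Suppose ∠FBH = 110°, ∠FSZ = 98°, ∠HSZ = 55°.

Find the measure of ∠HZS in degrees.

1. ∠SBZ = 110°  [vertical angles at B]
2. ∠FHZ = 82°  [cyclic HFSZ, opposite ∠H+∠S]
3. ∠HFZ = 55°  [same arc HZ]
4. ∠HBZ = 70°  [linear pair at B on HS]
5. ∠FZH = 43°  [△HFZ]
6. ∠SHZ = 67°  [△HBZ]
7. ∠HZS = 58°  [△HSZ]

∠HZS = 58°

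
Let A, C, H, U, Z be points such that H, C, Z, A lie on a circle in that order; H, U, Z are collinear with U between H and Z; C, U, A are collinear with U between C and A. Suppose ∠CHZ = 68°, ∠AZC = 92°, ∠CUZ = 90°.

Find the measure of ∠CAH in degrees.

∠CAH = 70°

1. ∠CAZ = 68°  [same arc CZ]
2. ∠ACZ = 20°  [△CZA]
3. ∠AUH = 90°  [vertical angles at U]
4. ∠AHZ = 20°  [same arc ZA]
5. ∠CAH = 70°  [△HUA]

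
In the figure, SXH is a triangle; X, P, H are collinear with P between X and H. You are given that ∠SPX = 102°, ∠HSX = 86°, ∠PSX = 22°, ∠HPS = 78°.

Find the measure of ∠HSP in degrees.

∠HSP = 64°

1. ∠PXS = 56°  [△SXP]
2. ∠HXS = 56°  [P on ray XH]
3. ∠SHX = 38°  [△SXH]
4. ∠PHS = 38°  [P on ray HX]
5. ∠HSP = 64°  [△SPH]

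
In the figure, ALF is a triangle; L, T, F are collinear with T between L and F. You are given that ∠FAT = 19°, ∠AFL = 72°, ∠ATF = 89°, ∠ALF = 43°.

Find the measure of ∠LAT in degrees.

∠LAT = 46°

1. ∠ATL = 91°  [linear pair at T on LF]
2. ∠ALT = 43°  [T on ray LF]
3. ∠LAT = 46°  [△ALT]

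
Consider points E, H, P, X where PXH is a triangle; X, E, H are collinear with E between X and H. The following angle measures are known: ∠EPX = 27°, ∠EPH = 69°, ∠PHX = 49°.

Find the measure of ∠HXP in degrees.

∠HXP = 35°

1. ∠EHP = 49°  [E on ray HX]
2. ∠HEP = 62°  [△PEH]
3. ∠PEX = 118°  [linear pair at E on XH]
4. ∠EXP = 35°  [△PXE]
5. ∠HXP = 35°  [E on ray XH]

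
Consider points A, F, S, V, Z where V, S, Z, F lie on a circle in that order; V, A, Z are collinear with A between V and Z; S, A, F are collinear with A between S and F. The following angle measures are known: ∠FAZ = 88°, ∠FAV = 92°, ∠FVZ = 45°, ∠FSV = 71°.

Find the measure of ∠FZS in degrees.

∠FZS = 114°

1. ∠SFV = 43°  [△VAF]
2. ∠FVS = 66°  [△VSF]
3. ∠FZS = 114°  [cyclic VSZF, opposite ∠V+∠Z]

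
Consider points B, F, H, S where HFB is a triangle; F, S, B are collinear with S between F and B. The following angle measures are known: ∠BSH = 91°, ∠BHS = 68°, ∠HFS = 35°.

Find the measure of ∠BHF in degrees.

∠BHF = 124°

1. ∠HBS = 21°  [△HSB]
2. ∠BFH = 35°  [S on ray FB]
3. ∠FBH = 21°  [S on ray BF]
4. ∠BHF = 124°  [△HFB]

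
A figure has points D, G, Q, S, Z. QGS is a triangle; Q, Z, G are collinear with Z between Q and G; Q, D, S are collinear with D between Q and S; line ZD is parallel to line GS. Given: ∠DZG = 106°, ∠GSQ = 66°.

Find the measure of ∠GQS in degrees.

1. ∠DZQ = 74°  [linear pair at Z on QG]
2. ∠QDZ = 66°  [ZD∥GS, corresponding at D]
3. ∠DQZ = 40°  [△QZD]
4. ∠GQS = 40°  [Z on QG, D on QS]

∠GQS = 40°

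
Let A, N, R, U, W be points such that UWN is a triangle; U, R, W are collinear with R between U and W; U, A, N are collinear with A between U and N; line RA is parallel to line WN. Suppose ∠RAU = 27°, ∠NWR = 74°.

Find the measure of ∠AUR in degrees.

∠AUR = 79°

1. ∠UNW = 27°  [RA∥WN, corresponding at A]
2. ∠NWU = 74°  [R on ray WU]
3. ∠NUW = 79°  [△UWN]
4. ∠AUR = 79°  [R on UW, A on UN]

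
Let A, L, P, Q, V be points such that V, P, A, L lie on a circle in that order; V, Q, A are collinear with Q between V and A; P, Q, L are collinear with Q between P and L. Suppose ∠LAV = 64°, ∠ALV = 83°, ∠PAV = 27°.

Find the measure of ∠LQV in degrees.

1. ∠AVL = 33°  [△VAL]
2. ∠PLV = 27°  [same arc VP]
3. ∠LQV = 120°  [△VQL]

∠LQV = 120°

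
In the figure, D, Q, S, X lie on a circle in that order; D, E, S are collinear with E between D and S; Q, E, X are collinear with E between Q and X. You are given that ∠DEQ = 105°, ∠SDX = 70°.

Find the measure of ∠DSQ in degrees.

1. ∠QES = 75°  [linear pair at E on DS]
2. ∠SQX = 70°  [same arc SX]
3. ∠DSQ = 35°  [△QES]

∠DSQ = 35°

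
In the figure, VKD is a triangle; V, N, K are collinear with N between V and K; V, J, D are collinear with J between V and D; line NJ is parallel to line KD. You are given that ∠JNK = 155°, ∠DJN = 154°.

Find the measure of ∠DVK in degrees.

1. ∠JNV = 25°  [linear pair at N on VK]
2. ∠NJV = 26°  [linear pair at J on VD]
3. ∠JVN = 129°  [△VNJ]
4. ∠DVK = 129°  [N on VK, J on VD]

∠DVK = 129°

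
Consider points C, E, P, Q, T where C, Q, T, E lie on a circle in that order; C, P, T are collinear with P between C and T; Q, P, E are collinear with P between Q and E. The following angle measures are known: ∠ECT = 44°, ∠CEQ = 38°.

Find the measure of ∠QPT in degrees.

∠QPT = 98°

1. ∠EQT = 44°  [same arc TE]
2. ∠CTQ = 38°  [same arc CQ]
3. ∠QPT = 98°  [△QPT]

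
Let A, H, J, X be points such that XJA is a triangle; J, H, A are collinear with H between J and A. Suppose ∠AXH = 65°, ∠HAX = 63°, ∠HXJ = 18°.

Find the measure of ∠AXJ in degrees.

∠AXJ = 83°

1. ∠AHX = 52°  [△XHA]
2. ∠JAX = 63°  [H on ray AJ]
3. ∠JHX = 128°  [linear pair at H on JA]
4. ∠HJX = 34°  [△XJH]
5. ∠AJX = 34°  [H on ray JA]
6. ∠AXJ = 83°  [△XJA]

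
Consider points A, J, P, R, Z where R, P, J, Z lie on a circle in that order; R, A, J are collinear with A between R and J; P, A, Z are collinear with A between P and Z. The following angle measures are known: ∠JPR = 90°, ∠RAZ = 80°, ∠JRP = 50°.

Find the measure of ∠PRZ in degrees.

1. ∠PJR = 40°  [△RPJ]
2. ∠JAP = 80°  [vertical angles at A]
3. ∠JZP = 50°  [same arc PJ]
4. ∠JPZ = 60°  [△PAJ]
5. ∠PJZ = 70°  [△PJZ]
6. ∠PRZ = 110°  [cyclic RPJZ, opposite ∠R+∠J]

∠PRZ = 110°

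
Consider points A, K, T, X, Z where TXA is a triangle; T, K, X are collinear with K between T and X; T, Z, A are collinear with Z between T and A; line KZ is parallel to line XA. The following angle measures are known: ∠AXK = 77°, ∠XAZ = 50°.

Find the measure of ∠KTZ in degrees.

∠KTZ = 53°

1. ∠AXT = 77°  [K on ray XT]
2. ∠TAX = 50°  [Z on ray AT]
3. ∠ATX = 53°  [△TXA]
4. ∠KTZ = 53°  [K on TX, Z on TA]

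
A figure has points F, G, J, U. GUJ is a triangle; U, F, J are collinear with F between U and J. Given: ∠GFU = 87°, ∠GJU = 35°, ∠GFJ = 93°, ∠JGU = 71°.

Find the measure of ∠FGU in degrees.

∠FGU = 19°

1. ∠GUJ = 74°  [△GUJ]
2. ∠FUG = 74°  [F on ray UJ]
3. ∠FGU = 19°  [△GUF]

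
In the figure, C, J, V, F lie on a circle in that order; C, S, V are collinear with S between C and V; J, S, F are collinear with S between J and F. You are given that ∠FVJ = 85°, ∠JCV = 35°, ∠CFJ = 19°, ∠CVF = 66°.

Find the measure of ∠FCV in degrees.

∠FCV = 60°

1. ∠JFV = 35°  [same arc JV]
2. ∠FJV = 60°  [△JVF]
3. ∠FCV = 60°  [same arc VF]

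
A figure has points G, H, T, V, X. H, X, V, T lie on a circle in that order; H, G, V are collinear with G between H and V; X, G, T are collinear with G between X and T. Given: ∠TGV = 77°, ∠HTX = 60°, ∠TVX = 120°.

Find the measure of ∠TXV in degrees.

1. ∠HGX = 77°  [vertical angles at G]
2. ∠HVX = 60°  [same arc HX]
3. ∠VGX = 103°  [linear pair at G on HV]
4. ∠TXV = 17°  [△XGV]

∠TXV = 17°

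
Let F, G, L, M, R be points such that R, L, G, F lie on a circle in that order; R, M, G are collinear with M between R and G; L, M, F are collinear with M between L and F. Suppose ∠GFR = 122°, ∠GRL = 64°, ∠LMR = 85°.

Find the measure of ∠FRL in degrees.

∠FRL = 91°

1. ∠GLR = 58°  [cyclic RLGF, opposite ∠L+∠F]
2. ∠LGR = 58°  [△RLG]
3. ∠FLR = 31°  [△RML]
4. ∠LFR = 58°  [same arc RL]
5. ∠FRL = 91°  [△RLF]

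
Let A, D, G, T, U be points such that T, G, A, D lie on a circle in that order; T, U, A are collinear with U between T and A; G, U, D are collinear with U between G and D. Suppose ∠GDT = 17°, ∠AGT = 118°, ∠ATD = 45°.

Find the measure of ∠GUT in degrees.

1. ∠GAT = 17°  [same arc TG]
2. ∠AGD = 45°  [same arc AD]
3. ∠AUG = 118°  [△GUA]
4. ∠GUT = 62°  [linear pair at U on TA]

∠GUT = 62°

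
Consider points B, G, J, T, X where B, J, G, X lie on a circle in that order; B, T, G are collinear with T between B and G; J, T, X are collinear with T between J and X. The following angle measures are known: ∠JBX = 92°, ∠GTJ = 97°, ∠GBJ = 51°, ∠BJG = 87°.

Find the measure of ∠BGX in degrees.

1. ∠BTX = 97°  [vertical angles at T]
2. ∠GXJ = 51°  [same arc JG]
3. ∠GTX = 83°  [linear pair at T on BG]
4. ∠BGX = 46°  [△GTX]

∠BGX = 46°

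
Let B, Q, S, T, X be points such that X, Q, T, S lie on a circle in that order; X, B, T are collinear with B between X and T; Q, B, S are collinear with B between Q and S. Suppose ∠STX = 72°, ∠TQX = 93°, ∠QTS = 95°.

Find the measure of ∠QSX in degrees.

1. ∠SQX = 72°  [same arc XS]
2. ∠QXS = 85°  [cyclic XQTS, opposite ∠X+∠T]
3. ∠QSX = 23°  [△XQS]

∠QSX = 23°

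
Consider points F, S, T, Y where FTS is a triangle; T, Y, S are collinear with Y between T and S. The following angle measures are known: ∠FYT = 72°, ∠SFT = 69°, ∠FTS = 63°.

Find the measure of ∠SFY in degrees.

∠SFY = 24°

1. ∠FYS = 108°  [linear pair at Y on TS]
2. ∠FST = 48°  [△FTS]
3. ∠FSY = 48°  [Y on ray ST]
4. ∠SFY = 24°  [△FYS]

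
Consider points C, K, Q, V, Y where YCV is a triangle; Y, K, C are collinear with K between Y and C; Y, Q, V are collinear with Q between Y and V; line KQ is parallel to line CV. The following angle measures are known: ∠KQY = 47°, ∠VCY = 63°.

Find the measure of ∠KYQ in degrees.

∠KYQ = 70°

1. ∠CVY = 47°  [KQ∥CV, corresponding at Q]
2. ∠CYV = 70°  [△YCV]
3. ∠KYQ = 70°  [K on YC, Q on YV]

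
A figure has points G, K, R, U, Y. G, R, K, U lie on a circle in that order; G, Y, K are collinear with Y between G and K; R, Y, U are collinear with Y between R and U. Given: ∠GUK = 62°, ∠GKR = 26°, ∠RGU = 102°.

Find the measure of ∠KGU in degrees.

1. ∠GRK = 118°  [cyclic GRKU, opposite ∠R+∠U]
2. ∠KGR = 36°  [△GRK]
3. ∠RKU = 78°  [cyclic GRKU, opposite ∠G+∠K]
4. ∠KUR = 36°  [same arc RK]
5. ∠KRU = 66°  [△RKU]
6. ∠KGU = 66°  [same arc KU]

∠KGU = 66°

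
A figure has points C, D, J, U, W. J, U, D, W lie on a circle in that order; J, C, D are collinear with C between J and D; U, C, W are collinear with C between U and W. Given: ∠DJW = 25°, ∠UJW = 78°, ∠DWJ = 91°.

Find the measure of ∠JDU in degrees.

∠JDU = 38°

1. ∠DUW = 25°  [same arc DW]
2. ∠UDW = 102°  [cyclic JUDW, opposite ∠J+∠D]
3. ∠DUJ = 89°  [cyclic JUDW, opposite ∠U+∠W]
4. ∠DWU = 53°  [△UDW]
5. ∠DJU = 53°  [same arc UD]
6. ∠JDU = 38°  [△JUD]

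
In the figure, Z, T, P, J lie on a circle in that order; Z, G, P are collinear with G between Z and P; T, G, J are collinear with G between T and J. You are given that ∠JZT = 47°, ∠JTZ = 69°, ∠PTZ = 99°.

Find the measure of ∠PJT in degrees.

1. ∠TJZ = 64°  [△ZTJ]
2. ∠TPZ = 64°  [same arc ZT]
3. ∠PZT = 17°  [△ZTP]
4. ∠PJT = 17°  [same arc TP]

∠PJT = 17°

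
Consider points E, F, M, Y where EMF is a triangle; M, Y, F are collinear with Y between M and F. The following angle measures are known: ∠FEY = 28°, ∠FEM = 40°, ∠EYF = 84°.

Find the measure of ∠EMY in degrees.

1. ∠EFY = 68°  [△EYF]
2. ∠EFM = 68°  [Y on ray FM]
3. ∠EMF = 72°  [△EMF]
4. ∠EMY = 72°  [Y on ray MF]

∠EMY = 72°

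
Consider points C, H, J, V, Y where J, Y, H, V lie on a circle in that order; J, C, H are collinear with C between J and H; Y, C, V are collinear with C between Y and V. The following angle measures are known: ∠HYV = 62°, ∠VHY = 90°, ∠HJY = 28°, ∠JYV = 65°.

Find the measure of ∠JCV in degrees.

∠JCV = 93°

1. ∠HJV = 62°  [same arc HV]
2. ∠VJY = 90°  [cyclic JYHV, opposite ∠J+∠H]
3. ∠JVY = 25°  [△JYV]
4. ∠JCV = 93°  [△JCV]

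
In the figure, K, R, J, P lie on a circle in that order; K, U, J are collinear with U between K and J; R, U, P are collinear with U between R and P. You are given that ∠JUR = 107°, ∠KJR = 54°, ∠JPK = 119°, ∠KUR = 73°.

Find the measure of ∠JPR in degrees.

1. ∠JRK = 61°  [cyclic KRJP, opposite ∠R+∠P]
2. ∠JKR = 65°  [△KRJ]
3. ∠JPR = 65°  [same arc RJ]

∠JPR = 65°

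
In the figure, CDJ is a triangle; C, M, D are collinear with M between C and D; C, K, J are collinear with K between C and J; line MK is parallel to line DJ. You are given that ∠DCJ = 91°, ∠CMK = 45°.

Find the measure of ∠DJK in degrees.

∠DJK = 44°

1. ∠KCM = 91°  [M on CD, K on CJ]
2. ∠CKM = 44°  [△CMK]
3. ∠JKM = 136°  [linear pair at K on CJ]
4. ∠DJK = 44°  [MK∥DJ, co-interior at J–K]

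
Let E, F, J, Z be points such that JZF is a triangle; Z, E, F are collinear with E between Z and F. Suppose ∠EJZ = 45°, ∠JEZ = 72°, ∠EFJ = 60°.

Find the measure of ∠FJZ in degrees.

1. ∠EZJ = 63°  [△JZE]
2. ∠JFZ = 60°  [E on ray FZ]
3. ∠FZJ = 63°  [E on ray ZF]
4. ∠FJZ = 57°  [△JZF]

∠FJZ = 57°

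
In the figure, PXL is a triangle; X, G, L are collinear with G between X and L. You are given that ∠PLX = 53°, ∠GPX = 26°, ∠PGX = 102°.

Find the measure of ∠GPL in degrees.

∠GPL = 49°

1. ∠GLP = 53°  [G on ray LX]
2. ∠LGP = 78°  [linear pair at G on XL]
3. ∠GPL = 49°  [△PGL]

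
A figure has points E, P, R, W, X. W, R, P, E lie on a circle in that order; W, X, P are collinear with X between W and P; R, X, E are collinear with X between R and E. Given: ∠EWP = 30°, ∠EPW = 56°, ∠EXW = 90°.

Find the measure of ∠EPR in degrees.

∠EPR = 116°

1. ∠REW = 60°  [△WXE]
2. ∠ERW = 56°  [same arc WE]
3. ∠EWR = 64°  [△WRE]
4. ∠EPR = 116°  [cyclic WRPE, opposite ∠W+∠P]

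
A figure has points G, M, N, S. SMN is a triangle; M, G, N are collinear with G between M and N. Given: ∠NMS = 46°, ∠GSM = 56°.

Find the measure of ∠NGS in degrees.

1. ∠GMS = 46°  [G on ray MN]
2. ∠MGS = 78°  [△SMG]
3. ∠NGS = 102°  [linear pair at G on MN]

∠NGS = 102°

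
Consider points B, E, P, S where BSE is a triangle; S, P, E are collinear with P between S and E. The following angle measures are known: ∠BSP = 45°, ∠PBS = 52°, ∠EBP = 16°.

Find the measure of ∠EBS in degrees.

1. ∠BPS = 83°  [△BSP]
2. ∠BSE = 45°  [P on ray SE]
3. ∠BPE = 97°  [linear pair at P on SE]
4. ∠BEP = 67°  [△BPE]
5. ∠BES = 67°  [P on ray ES]
6. ∠EBS = 68°  [△BSE]

∠EBS = 68°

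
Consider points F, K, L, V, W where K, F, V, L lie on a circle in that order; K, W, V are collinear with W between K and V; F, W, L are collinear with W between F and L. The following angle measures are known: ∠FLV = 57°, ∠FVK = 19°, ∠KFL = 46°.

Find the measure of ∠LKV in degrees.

1. ∠FKV = 57°  [same arc FV]
2. ∠KFV = 104°  [△KFV]
3. ∠KVL = 46°  [same arc KL]
4. ∠KLV = 76°  [cyclic KFVL, opposite ∠F+∠L]
5. ∠LKV = 58°  [△KVL]

∠LKV = 58°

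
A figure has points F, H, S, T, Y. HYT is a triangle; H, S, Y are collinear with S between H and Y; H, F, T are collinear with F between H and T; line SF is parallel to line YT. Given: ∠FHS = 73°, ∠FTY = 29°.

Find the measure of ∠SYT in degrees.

1. ∠THY = 73°  [S on HY, F on HT]
2. ∠HTY = 29°  [F on ray TH]
3. ∠HYT = 78°  [△HYT]
4. ∠SYT = 78°  [S on ray YH]

∠SYT = 78°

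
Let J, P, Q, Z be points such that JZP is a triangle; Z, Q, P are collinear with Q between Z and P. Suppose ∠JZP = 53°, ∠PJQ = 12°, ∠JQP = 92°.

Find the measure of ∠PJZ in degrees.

∠PJZ = 51°

1. ∠JPQ = 76°  [△JQP]
2. ∠JPZ = 76°  [Q on ray PZ]
3. ∠PJZ = 51°  [△JZP]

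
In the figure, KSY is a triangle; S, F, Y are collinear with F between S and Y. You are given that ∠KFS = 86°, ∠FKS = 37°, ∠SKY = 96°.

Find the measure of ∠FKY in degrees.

∠FKY = 59°

1. ∠FSK = 57°  [△KSF]
2. ∠KFY = 94°  [linear pair at F on SY]
3. ∠KSY = 57°  [F on ray SY]
4. ∠KYS = 27°  [△KSY]
5. ∠FYK = 27°  [F on ray YS]
6. ∠FKY = 59°  [△KFY]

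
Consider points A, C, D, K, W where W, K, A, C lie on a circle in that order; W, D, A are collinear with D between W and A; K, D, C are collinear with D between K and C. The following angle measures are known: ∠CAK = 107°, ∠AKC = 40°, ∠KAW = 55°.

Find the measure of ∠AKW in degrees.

1. ∠ACK = 33°  [△KAC]
2. ∠AWK = 33°  [same arc KA]
3. ∠AKW = 92°  [△WKA]

∠AKW = 92°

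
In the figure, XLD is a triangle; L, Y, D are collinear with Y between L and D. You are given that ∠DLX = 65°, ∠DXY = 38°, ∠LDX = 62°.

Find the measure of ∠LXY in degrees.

∠LXY = 15°

1. ∠XLY = 65°  [Y on ray LD]
2. ∠XDY = 62°  [Y on ray DL]
3. ∠DYX = 80°  [△XYD]
4. ∠LYX = 100°  [linear pair at Y on LD]
5. ∠LXY = 15°  [△XLY]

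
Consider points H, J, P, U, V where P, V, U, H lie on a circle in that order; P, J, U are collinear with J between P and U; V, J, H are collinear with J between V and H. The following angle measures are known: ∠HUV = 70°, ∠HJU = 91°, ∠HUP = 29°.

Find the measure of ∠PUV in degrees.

∠PUV = 41°

1. ∠HPV = 110°  [cyclic PVUH, opposite ∠P+∠U]
2. ∠HVP = 29°  [same arc PH]
3. ∠PHV = 41°  [△PVH]
4. ∠PUV = 41°  [same arc PV]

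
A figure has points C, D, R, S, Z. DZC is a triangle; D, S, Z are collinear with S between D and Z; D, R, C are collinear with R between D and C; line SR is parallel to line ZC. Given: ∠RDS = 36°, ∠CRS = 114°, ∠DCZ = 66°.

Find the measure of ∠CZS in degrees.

1. ∠CDZ = 36°  [S on DZ, R on DC]
2. ∠CZD = 78°  [△DZC]
3. ∠CZS = 78°  [S on ray ZD]

∠CZS = 78°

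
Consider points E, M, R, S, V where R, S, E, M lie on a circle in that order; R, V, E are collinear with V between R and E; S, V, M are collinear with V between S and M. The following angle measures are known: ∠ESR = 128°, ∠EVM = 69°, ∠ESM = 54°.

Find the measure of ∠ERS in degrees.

∠ERS = 37°

1. ∠EMR = 52°  [cyclic RSEM, opposite ∠S+∠M]
2. ∠RVS = 69°  [vertical angles at V]
3. ∠ERM = 54°  [same arc EM]
4. ∠MER = 74°  [△REM]
5. ∠MSR = 74°  [same arc RM]
6. ∠ERS = 37°  [△RVS]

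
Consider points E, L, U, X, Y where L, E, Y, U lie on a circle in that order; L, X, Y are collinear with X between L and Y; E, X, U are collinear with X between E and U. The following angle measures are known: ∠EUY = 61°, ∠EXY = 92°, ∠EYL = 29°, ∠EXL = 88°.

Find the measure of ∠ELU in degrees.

∠ELU = 120°

1. ∠ELY = 61°  [same arc EY]
2. ∠EUL = 29°  [same arc LE]
3. ∠LEU = 31°  [△LXE]
4. ∠ELU = 120°  [△LEU]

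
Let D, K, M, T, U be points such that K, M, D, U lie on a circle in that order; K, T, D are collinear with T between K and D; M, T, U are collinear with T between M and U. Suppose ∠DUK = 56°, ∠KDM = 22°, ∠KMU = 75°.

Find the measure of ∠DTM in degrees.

1. ∠DMK = 124°  [cyclic KMDU, opposite ∠M+∠U]
2. ∠DKM = 34°  [△KMD]
3. ∠KTM = 71°  [△KTM]
4. ∠DTM = 109°  [linear pair at T on KD]

∠DTM = 109°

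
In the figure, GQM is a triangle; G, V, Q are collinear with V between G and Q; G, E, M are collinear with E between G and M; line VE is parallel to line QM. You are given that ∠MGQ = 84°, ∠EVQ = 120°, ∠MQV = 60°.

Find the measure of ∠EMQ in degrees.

∠EMQ = 36°

1. ∠GQM = 60°  [V on ray QG]
2. ∠GMQ = 36°  [△GQM]
3. ∠EMQ = 36°  [E on ray MG]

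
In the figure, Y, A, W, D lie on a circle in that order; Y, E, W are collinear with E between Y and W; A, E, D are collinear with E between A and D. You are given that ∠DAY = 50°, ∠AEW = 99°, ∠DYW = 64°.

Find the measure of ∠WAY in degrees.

1. ∠DWY = 50°  [same arc YD]
2. ∠WDY = 66°  [△YWD]
3. ∠WAY = 114°  [cyclic YAWD, opposite ∠A+∠D]

∠WAY = 114°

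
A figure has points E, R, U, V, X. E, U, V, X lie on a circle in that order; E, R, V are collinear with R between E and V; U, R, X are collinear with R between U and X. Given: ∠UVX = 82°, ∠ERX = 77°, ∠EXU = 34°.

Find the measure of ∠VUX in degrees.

∠VUX = 69°

1. ∠URV = 77°  [vertical angles at R]
2. ∠EVU = 34°  [same arc EU]
3. ∠VUX = 69°  [△URV]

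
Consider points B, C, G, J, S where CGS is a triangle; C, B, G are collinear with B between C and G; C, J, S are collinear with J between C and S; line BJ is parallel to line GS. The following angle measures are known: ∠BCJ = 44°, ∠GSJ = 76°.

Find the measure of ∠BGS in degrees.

∠BGS = 60°

1. ∠GCS = 44°  [B on CG, J on CS]
2. ∠CSG = 76°  [J on ray SC]
3. ∠CGS = 60°  [△CGS]
4. ∠BGS = 60°  [B on ray GC]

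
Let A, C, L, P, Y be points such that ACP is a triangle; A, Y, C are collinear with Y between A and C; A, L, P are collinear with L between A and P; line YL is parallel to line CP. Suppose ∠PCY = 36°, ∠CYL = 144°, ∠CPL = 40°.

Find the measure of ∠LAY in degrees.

∠LAY = 104°

1. ∠ACP = 36°  [Y on ray CA]
2. ∠APC = 40°  [L on ray PA]
3. ∠CAP = 104°  [△ACP]
4. ∠LAY = 104°  [Y on AC, L on AP]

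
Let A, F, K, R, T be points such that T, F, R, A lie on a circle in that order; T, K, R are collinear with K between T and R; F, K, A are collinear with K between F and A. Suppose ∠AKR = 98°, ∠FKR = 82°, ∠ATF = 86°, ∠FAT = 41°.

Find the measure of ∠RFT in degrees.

∠RFT = 110°

1. ∠FKT = 98°  [vertical angles at K]
2. ∠AFT = 53°  [△TFA]
3. ∠FRT = 41°  [same arc TF]
4. ∠FTR = 29°  [△TKF]
5. ∠RFT = 110°  [△TFR]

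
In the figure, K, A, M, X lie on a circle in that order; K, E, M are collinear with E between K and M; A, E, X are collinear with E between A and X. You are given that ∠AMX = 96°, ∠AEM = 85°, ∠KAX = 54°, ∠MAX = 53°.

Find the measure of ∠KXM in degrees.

1. ∠KMX = 54°  [same arc KX]
2. ∠MKX = 53°  [same arc MX]
3. ∠KXM = 73°  [△KMX]

∠KXM = 73°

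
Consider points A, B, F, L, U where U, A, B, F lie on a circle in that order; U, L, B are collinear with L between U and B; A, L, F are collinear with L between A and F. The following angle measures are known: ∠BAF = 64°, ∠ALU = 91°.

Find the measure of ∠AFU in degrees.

1. ∠BUF = 64°  [same arc BF]
2. ∠BLF = 91°  [vertical angles at L]
3. ∠FLU = 89°  [linear pair at L on UB]
4. ∠AFU = 27°  [△ULF]

∠AFU = 27°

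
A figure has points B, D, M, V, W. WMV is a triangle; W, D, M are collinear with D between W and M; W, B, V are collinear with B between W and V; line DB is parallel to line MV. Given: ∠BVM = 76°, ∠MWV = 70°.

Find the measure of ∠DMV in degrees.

1. ∠MVW = 76°  [B on ray VW]
2. ∠VMW = 34°  [△WMV]
3. ∠DMV = 34°  [D on ray MW]

∠DMV = 34°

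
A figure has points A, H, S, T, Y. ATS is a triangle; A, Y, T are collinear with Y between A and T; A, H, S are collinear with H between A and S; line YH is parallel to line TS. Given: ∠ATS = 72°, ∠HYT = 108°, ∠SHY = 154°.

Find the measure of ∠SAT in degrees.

∠SAT = 82°

1. ∠AYH = 72°  [YH∥TS, corresponding at Y]
2. ∠AHY = 26°  [linear pair at H on AS]
3. ∠HAY = 82°  [△AYH]
4. ∠SAT = 82°  [Y on AT, H on AS]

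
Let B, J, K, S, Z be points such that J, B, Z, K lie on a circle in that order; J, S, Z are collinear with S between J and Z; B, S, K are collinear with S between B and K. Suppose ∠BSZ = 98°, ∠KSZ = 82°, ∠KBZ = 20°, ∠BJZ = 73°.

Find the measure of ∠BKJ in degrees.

1. ∠JSK = 98°  [vertical angles at S]
2. ∠KJZ = 20°  [same arc ZK]
3. ∠BKJ = 62°  [△JSK]

∠BKJ = 62°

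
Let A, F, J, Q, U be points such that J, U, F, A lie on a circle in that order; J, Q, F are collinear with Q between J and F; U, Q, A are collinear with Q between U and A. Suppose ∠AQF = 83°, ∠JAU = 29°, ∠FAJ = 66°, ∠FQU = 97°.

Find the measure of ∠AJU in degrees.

∠AJU = 91°

1. ∠AQJ = 97°  [linear pair at Q on JF]
2. ∠AJF = 54°  [△JQA]
3. ∠AFJ = 60°  [△JFA]
4. ∠AUJ = 60°  [same arc JA]
5. ∠AJU = 91°  [△JUA]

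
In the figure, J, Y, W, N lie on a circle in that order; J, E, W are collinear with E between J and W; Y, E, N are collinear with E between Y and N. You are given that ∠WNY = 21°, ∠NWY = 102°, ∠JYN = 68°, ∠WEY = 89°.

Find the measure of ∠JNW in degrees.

1. ∠NYW = 57°  [△YWN]
2. ∠JWN = 68°  [same arc JN]
3. ∠NJW = 57°  [same arc WN]
4. ∠JNW = 55°  [△JWN]

∠JNW = 55°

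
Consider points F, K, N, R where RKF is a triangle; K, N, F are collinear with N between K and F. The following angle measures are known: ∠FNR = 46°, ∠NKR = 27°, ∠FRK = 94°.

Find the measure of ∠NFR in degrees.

1. ∠FKR = 27°  [N on ray KF]
2. ∠KFR = 59°  [△RKF]
3. ∠NFR = 59°  [N on ray FK]

∠NFR = 59°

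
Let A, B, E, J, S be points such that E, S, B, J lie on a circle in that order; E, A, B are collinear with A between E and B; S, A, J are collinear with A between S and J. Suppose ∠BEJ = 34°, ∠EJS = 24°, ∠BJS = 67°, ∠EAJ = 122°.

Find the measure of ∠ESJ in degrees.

1. ∠BSJ = 34°  [same arc BJ]
2. ∠JBS = 79°  [△SBJ]
3. ∠JES = 101°  [cyclic ESBJ, opposite ∠E+∠B]
4. ∠ESJ = 55°  [△ESJ]

∠ESJ = 55°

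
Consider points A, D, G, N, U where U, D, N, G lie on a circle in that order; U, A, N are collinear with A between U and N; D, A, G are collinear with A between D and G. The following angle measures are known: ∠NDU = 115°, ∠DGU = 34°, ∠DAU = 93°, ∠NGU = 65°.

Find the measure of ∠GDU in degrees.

1. ∠DNU = 34°  [same arc UD]
2. ∠DUN = 31°  [△UDN]
3. ∠GDU = 56°  [△UAD]

∠GDU = 56°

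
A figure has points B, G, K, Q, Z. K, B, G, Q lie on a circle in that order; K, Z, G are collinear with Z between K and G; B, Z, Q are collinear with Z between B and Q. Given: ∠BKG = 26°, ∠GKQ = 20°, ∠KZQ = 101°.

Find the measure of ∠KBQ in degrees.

1. ∠BQG = 26°  [same arc BG]
2. ∠GZQ = 79°  [linear pair at Z on KG]
3. ∠KGQ = 75°  [△GZQ]
4. ∠KBQ = 75°  [same arc KQ]

∠KBQ = 75°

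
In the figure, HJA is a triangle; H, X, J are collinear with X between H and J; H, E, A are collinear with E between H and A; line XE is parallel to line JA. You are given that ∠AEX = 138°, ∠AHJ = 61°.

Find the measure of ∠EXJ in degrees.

∠EXJ = 103°

1. ∠HEX = 42°  [linear pair at E on HA]
2. ∠EHX = 61°  [X on HJ, E on HA]
3. ∠EXH = 77°  [△HXE]
4. ∠EXJ = 103°  [linear pair at X on HJ]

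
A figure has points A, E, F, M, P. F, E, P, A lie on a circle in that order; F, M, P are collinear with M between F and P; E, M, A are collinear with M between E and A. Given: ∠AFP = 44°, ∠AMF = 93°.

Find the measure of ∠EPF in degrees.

1. ∠AEP = 44°  [same arc PA]
2. ∠EMP = 93°  [vertical angles at M]
3. ∠EPF = 43°  [△EMP]

∠EPF = 43°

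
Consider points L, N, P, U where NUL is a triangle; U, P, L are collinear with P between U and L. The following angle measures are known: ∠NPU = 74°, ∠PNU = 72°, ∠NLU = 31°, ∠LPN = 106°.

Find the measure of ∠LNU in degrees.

∠LNU = 115°

1. ∠NUP = 34°  [△NUP]
2. ∠LUN = 34°  [P on ray UL]
3. ∠LNU = 115°  [△NUL]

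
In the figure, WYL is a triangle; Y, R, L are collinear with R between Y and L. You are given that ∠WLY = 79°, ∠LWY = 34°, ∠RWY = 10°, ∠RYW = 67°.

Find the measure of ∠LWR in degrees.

1. ∠RLW = 79°  [R on ray LY]
2. ∠WRY = 103°  [△WYR]
3. ∠LRW = 77°  [linear pair at R on YL]
4. ∠LWR = 24°  [△WRL]

∠LWR = 24°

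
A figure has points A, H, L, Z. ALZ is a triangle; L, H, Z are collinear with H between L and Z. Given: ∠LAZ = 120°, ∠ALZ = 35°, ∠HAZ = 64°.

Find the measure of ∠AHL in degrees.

∠AHL = 89°

1. ∠AZL = 25°  [△ALZ]
2. ∠AZH = 25°  [H on ray ZL]
3. ∠AHZ = 91°  [△AHZ]
4. ∠AHL = 89°  [linear pair at H on LZ]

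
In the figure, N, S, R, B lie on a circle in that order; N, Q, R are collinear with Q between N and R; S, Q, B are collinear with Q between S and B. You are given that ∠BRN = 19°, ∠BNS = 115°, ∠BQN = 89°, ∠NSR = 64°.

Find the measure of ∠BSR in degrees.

1. ∠BSN = 19°  [same arc NB]
2. ∠NBS = 46°  [△NSB]
3. ∠RQS = 89°  [vertical angles at Q]
4. ∠NRS = 46°  [same arc NS]
5. ∠BSR = 45°  [△SQR]

∠BSR = 45°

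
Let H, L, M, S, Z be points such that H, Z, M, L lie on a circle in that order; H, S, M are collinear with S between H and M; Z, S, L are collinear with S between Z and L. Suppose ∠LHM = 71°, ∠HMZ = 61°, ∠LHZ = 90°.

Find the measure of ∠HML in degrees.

1. ∠HLZ = 61°  [same arc HZ]
2. ∠HZL = 29°  [△HZL]
3. ∠HML = 29°  [same arc HL]

∠HML = 29°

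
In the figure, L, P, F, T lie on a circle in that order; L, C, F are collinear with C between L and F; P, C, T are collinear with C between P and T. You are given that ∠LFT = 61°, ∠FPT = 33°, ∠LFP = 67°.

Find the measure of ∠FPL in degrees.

∠FPL = 94°

1. ∠FLT = 33°  [same arc FT]
2. ∠FTL = 86°  [△LFT]
3. ∠FPL = 94°  [cyclic LPFT, opposite ∠P+∠T]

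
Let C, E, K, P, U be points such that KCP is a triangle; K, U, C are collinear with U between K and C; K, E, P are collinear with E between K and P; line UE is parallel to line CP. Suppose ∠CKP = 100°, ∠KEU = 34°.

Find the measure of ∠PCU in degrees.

∠PCU = 46°

1. ∠EKU = 100°  [U on KC, E on KP]
2. ∠EUK = 46°  [△KUE]
3. ∠CUE = 134°  [linear pair at U on KC]
4. ∠PCU = 46°  [UE∥CP, co-interior at C–U]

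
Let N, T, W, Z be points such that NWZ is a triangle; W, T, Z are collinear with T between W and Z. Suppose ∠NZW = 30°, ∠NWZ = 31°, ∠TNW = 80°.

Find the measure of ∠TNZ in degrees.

∠TNZ = 39°

1. ∠NZT = 30°  [T on ray ZW]
2. ∠NWT = 31°  [T on ray WZ]
3. ∠NTW = 69°  [△NWT]
4. ∠NTZ = 111°  [linear pair at T on WZ]
5. ∠TNZ = 39°  [△NTZ]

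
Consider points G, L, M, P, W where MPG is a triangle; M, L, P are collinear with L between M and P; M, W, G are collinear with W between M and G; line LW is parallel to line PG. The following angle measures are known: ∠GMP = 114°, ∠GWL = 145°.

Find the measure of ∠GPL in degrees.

1. ∠LMW = 114°  [L on MP, W on MG]
2. ∠LWM = 35°  [linear pair at W on MG]
3. ∠MLW = 31°  [△MLW]
4. ∠PLW = 149°  [linear pair at L on MP]
5. ∠GPL = 31°  [LW∥PG, co-interior at P–L]

∠GPL = 31°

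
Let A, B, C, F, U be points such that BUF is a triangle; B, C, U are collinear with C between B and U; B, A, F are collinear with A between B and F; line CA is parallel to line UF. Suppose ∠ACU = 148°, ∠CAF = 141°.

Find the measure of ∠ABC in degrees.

∠ABC = 109°

1. ∠ACB = 32°  [linear pair at C on BU]
2. ∠BAC = 39°  [linear pair at A on BF]
3. ∠ABC = 109°  [△BCA]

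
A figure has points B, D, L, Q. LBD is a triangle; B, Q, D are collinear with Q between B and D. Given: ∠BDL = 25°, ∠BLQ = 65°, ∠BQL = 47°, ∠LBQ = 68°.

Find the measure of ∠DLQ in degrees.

1. ∠LDQ = 25°  [Q on ray DB]
2. ∠DQL = 133°  [linear pair at Q on BD]
3. ∠DLQ = 22°  [△LQD]

∠DLQ = 22°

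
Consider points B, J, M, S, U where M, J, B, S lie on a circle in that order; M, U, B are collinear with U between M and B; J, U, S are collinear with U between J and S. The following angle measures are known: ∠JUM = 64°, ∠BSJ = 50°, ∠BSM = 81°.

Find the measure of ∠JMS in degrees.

∠JMS = 83°

1. ∠BUS = 64°  [vertical angles at U]
2. ∠BMJ = 50°  [same arc JB]
3. ∠MBS = 66°  [△BUS]
4. ∠BMS = 33°  [△MBS]
5. ∠MUS = 116°  [linear pair at U on MB]
6. ∠MJS = 66°  [△MUJ]
7. ∠JSM = 31°  [△MUS]
8. ∠JMS = 83°  [△MJS]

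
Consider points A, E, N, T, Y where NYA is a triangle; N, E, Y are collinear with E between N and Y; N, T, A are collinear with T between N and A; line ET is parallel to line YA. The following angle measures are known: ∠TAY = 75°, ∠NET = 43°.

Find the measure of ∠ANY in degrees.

∠ANY = 62°

1. ∠NAY = 75°  [T on ray AN]
2. ∠AYN = 43°  [ET∥YA, corresponding at E]
3. ∠ANY = 62°  [△NYA]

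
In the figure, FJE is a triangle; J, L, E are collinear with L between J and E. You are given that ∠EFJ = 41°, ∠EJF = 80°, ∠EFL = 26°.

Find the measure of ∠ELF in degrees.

∠ELF = 95°

1. ∠FEJ = 59°  [△FJE]
2. ∠FEL = 59°  [L on ray EJ]
3. ∠ELF = 95°  [△FLE]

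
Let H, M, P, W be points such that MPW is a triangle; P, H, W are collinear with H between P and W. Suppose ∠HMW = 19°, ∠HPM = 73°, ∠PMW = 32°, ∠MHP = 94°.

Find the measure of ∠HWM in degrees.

∠HWM = 75°

1. ∠MPW = 73°  [H on ray PW]
2. ∠MWP = 75°  [△MPW]
3. ∠HWM = 75°  [H on ray WP]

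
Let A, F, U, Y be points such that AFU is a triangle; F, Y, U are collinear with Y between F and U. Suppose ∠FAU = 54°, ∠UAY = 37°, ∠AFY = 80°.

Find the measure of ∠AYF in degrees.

1. ∠AFU = 80°  [Y on ray FU]
2. ∠AUF = 46°  [△AFU]
3. ∠AUY = 46°  [Y on ray UF]
4. ∠AYU = 97°  [△AYU]
5. ∠AYF = 83°  [linear pair at Y on FU]

∠AYF = 83°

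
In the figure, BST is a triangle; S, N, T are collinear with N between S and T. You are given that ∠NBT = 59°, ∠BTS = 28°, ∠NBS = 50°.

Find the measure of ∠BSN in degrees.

∠BSN = 43°

1. ∠BTN = 28°  [N on ray TS]
2. ∠BNT = 93°  [△BNT]
3. ∠BNS = 87°  [linear pair at N on ST]
4. ∠BSN = 43°  [△BSN]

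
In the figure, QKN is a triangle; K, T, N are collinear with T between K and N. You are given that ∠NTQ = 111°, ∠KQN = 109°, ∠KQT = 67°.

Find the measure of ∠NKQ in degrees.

∠NKQ = 44°

1. ∠KTQ = 69°  [linear pair at T on KN]
2. ∠QKT = 44°  [△QKT]
3. ∠NKQ = 44°  [T on ray KN]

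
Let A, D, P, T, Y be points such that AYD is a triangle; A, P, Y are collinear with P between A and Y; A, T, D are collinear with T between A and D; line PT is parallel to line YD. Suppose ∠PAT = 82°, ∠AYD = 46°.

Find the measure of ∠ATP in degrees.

∠ATP = 52°

1. ∠DAY = 82°  [P on AY, T on AD]
2. ∠ADY = 52°  [△AYD]
3. ∠ATP = 52°  [PT∥YD, corresponding at T]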